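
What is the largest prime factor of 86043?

43

86043 = 3 · 28681
28681 = 23 · 1247
1247 = 29 · 43
43 is prime.
So 86043 = 3 · 23 · 29 · 43; the largest prime factor is 43.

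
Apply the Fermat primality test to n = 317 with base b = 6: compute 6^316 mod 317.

1

6^1 ≡ 6 (mod 317)
6^2 ≡ 6^2 = 36 ≡ 36 (mod 317)
6^4 ≡ 36^2 = 1296 ≡ 28 (mod 317)
6^8 ≡ 28^2 = 784 ≡ 150 (mod 317)
6^16 ≡ 150^2 = 22500 ≡ 310 (mod 317)
6^32 ≡ 310^2 = 96100 ≡ 49 (mod 317)
6^64 ≡ 49^2 = 2401 ≡ 182 (mod 317)
6^128 ≡ 182^2 = 33124 ≡ 156 (mod 317)
6^256 ≡ 156^2 = 24336 ≡ 244 (mod 317)
316 = 256 + 32 + 16 + 8 + 4 in binary powers of 2.
So 6^316 ≡ 244 · 49 · 310 · 150 · 28 ≡ 1 (mod 317).
Since the result is 1, base 6 gives no evidence that 317 is composite.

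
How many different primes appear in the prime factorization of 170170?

170170 = 2 · 85085
85085 = 5 · 17017
17017 = 7 · 2431
2431 = 11 · 221
221 = 13 · 17
170170 = 2 · 5 · 7 · 11 · 13 · 17, which has 6 distinct prime factors.

6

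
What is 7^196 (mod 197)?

1

7^1 ≡ 7 (mod 197)
7^2 ≡ 7^2 = 49 ≡ 49 (mod 197)
7^4 ≡ 49^2 = 2401 ≡ 37 (mod 197)
7^8 ≡ 37^2 = 1369 ≡ 187 (mod 197)
7^16 ≡ 187^2 = 34969 ≡ 100 (mod 197)
7^32 ≡ 100^2 = 10000 ≡ 150 (mod 197)
7^64 ≡ 150^2 = 22500 ≡ 42 (mod 197)
7^128 ≡ 42^2 = 1764 ≡ 188 (mod 197)
196 = 128 + 64 + 4 in binary powers of 2.
So 7^196 ≡ 188 · 42 · 37 ≡ 1 (mod 197).
Since the result is 1, base 7 gives no evidence that 197 is composite.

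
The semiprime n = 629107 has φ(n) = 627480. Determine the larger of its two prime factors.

φ(n) = (p−1)(q−1) = n − (p+q) + 1, so p + q = 629107 − 627480 + 1 = 1628.
p and q are the roots of t² − 1628t + 629107 = 0.
Discriminant: 1628² − 4·629107 = 2650384 − 2516428 = 133956; √133956 = 366.
q = (1628 − 366)/2 = 631, p = (1628 + 366)/2 = 997.
Check: 631 · 997 = 629107.

997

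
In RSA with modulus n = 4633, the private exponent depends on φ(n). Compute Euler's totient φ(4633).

Factor: 4633 = 41 · 113.
φ(4633) = (41−1) · (113−1) = 40 · 112 = 4480.

4480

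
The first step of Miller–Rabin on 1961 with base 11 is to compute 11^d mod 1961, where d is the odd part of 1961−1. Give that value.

1961 − 1 = 1960 = 2^3 · 245, so d = 245.
11^1 ≡ 11 (mod 1961)
11^2 ≡ 11^2 = 121 ≡ 121 (mod 1961)
11^4 ≡ 121^2 = 14641 ≡ 914 (mod 1961)
11^8 ≡ 914^2 = 835396 ≡ 10 (mod 1961)
11^16 ≡ 10^2 = 100 ≡ 100 (mod 1961)
11^32 ≡ 100^2 = 10000 ≡ 195 (mod 1961)
11^64 ≡ 195^2 = 38025 ≡ 766 (mod 1961)
11^128 ≡ 766^2 = 586756 ≡ 417 (mod 1961)
245 = 128 + 64 + 32 + 16 + 4 + 1 in binary powers of 2.
So 11^245 ≡ 417 · 766 · 195 · 100 · 914 · 11 ≡ 1544 (mod 1961).
Squaring chain: 1544 → 1321 → 1712; never reaches −1, so base 11 is a Miller–Rabin witness that 1961 is composite.

1544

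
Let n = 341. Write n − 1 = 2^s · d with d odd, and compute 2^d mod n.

32

341 − 1 = 340 = 2^2 · 85, so d = 85.
2^1 ≡ 2 (mod 341)
2^2 ≡ 2^2 = 4 ≡ 4 (mod 341)
2^4 ≡ 4^2 = 16 ≡ 16 (mod 341)
2^8 ≡ 16^2 = 256 ≡ 256 (mod 341)
2^16 ≡ 256^2 = 65536 ≡ 64 (mod 341)
2^32 ≡ 64^2 = 4096 ≡ 4 (mod 341)
2^64 ≡ 4^2 = 16 ≡ 16 (mod 341)
85 = 64 + 16 + 4 + 1 in binary powers of 2.
So 2^85 ≡ 16 · 64 · 16 · 2 ≡ 32 (mod 341).
Squaring chain: 32 → 1; never reaches −1, so base 2 is a Miller–Rabin witness that 341 is composite.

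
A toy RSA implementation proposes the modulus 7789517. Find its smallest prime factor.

61

7789517 is odd.
Digit sum 44, not divisible by 3.
Ends in 7: not divisible by 5.
7: 7789517 = 7·1112788 + 1
11: 7789517 = 11·708137 + 10
13: 7789517 = 13·599193 + 8
17: 7789517 = 17·458206 + 15
19: 7789517 = 19·409974 + 11
23: 7789517 = 23·338674 + 15
29: 7789517 = 29·268604 + 1
31: 7789517 = 31·251274 + 23
37: 7789517 = 37·210527 + 18
41: 7789517 = 41·189988 + 9
43: 7789517 = 43·181151 + 24
47: 7789517 = 47·165734 + 19
53: 7789517 = 53·146972 + 1
59: 7789517 = 59·132025 + 42
61: 7789517 = 61·127697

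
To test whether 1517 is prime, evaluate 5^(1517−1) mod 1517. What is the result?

5^1 ≡ 5 (mod 1517)
5^2 ≡ 5^2 = 25 ≡ 25 (mod 1517)
5^4 ≡ 25^2 = 625 ≡ 625 (mod 1517)
5^8 ≡ 625^2 = 390625 ≡ 756 (mod 1517)
5^16 ≡ 756^2 = 571536 ≡ 1144 (mod 1517)
5^32 ≡ 1144^2 = 1308736 ≡ 1082 (mod 1517)
5^64 ≡ 1082^2 = 1170724 ≡ 1117 (mod 1517)
5^128 ≡ 1117^2 = 1247689 ≡ 715 (mod 1517)
5^256 ≡ 715^2 = 511225 ≡ 1513 (mod 1517)
5^512 ≡ 1513^2 = 2289169 ≡ 16 (mod 1517)
5^1024 ≡ 16^2 = 256 ≡ 256 (mod 1517)
1516 = 1024 + 256 + 128 + 64 + 32 + 8 + 4 in binary powers of 2.
So 5^1516 ≡ 256 · 1513 · 715 · 1117 · 1082 · 756 · 625 ≡ 1513 (mod 1517).
Since 1513 ≠ 1, base 5 is a Fermat witness: 1517 is composite.

1513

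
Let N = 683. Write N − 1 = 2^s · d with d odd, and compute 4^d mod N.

683 − 1 = 682 = 2^1 · 341, so d = 341.
4^1 ≡ 4 (mod 683)
4^2 ≡ 4^2 = 16 ≡ 16 (mod 683)
4^4 ≡ 16^2 = 256 ≡ 256 (mod 683)
4^8 ≡ 256^2 = 65536 ≡ 651 (mod 683)
4^16 ≡ 651^2 = 423801 ≡ 341 (mod 683)
4^32 ≡ 341^2 = 116281 ≡ 171 (mod 683)
4^64 ≡ 171^2 = 29241 ≡ 555 (mod 683)
4^128 ≡ 555^2 = 308025 ≡ 675 (mod 683)
4^256 ≡ 675^2 = 455625 ≡ 64 (mod 683)
341 = 256 + 64 + 16 + 4 + 1 in binary powers of 2.
So 4^341 ≡ 64 · 555 · 341 · 256 · 4 ≡ 1 (mod 683).
Since 4^d ≡ 1 (mod 683), base 4 does not prove 683 composite.

1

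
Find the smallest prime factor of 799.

799 is odd.
Digit sum 25, not divisible by 3.
Ends in 9: not divisible by 5.
7: 799 = 7·114 + 1
11: 799 = 11·72 + 7
13: 799 = 13·61 + 6
17: 799 = 17·47

17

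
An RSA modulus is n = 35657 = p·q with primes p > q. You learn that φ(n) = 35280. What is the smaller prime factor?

181

φ(n) = (p−1)(q−1) = n − (p+q) + 1, so p + q = 35657 − 35280 + 1 = 378.
p and q are the roots of t² − 378t + 35657 = 0.
Discriminant: 378² − 4·35657 = 142884 − 142628 = 256; √256 = 16.
q = (378 − 16)/2 = 181, p = (378 + 16)/2 = 197.
Check: 181 · 197 = 35657.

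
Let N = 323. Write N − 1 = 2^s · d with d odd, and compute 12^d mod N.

46

323 − 1 = 322 = 2^1 · 161, so d = 161.
12^1 ≡ 12 (mod 323)
12^2 ≡ 12^2 = 144 ≡ 144 (mod 323)
12^4 ≡ 144^2 = 20736 ≡ 64 (mod 323)
12^8 ≡ 64^2 = 4096 ≡ 220 (mod 323)
12^16 ≡ 220^2 = 48400 ≡ 273 (mod 323)
12^32 ≡ 273^2 = 74529 ≡ 239 (mod 323)
12^64 ≡ 239^2 = 57121 ≡ 273 (mod 323)
12^128 ≡ 273^2 = 74529 ≡ 239 (mod 323)
161 = 128 + 32 + 1 in binary powers of 2.
So 12^161 ≡ 239 · 239 · 12 ≡ 46 (mod 323).
Squaring chain: 46; never reaches −1, so base 12 is a Miller–Rabin witness that 323 is composite.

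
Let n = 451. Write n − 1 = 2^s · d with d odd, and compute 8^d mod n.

296

451 − 1 = 450 = 2^1 · 225, so d = 225.
8^1 ≡ 8 (mod 451)
8^2 ≡ 8^2 = 64 ≡ 64 (mod 451)
8^4 ≡ 64^2 = 4096 ≡ 37 (mod 451)
8^8 ≡ 37^2 = 1369 ≡ 16 (mod 451)
8^16 ≡ 16^2 = 256 ≡ 256 (mod 451)
8^32 ≡ 256^2 = 65536 ≡ 141 (mod 451)
8^64 ≡ 141^2 = 19881 ≡ 37 (mod 451)
8^128 ≡ 37^2 = 1369 ≡ 16 (mod 451)
225 = 128 + 64 + 32 + 1 in binary powers of 2.
So 8^225 ≡ 16 · 37 · 141 · 8 ≡ 296 (mod 451).
Squaring chain: 296; never reaches −1, so base 8 is a Miller–Rabin witness that 451 is composite.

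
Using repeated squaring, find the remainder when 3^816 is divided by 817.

3^1 ≡ 3 (mod 817)
3^2 ≡ 3^2 = 9 ≡ 9 (mod 817)
3^4 ≡ 9^2 = 81 ≡ 81 (mod 817)
3^8 ≡ 81^2 = 6561 ≡ 25 (mod 817)
3^16 ≡ 25^2 = 625 ≡ 625 (mod 817)
3^32 ≡ 625^2 = 390625 ≡ 99 (mod 817)
3^64 ≡ 99^2 = 9801 ≡ 814 (mod 817)
3^128 ≡ 814^2 = 662596 ≡ 9 (mod 817)
3^256 ≡ 9^2 = 81 ≡ 81 (mod 817)
3^512 ≡ 81^2 = 6561 ≡ 25 (mod 817)
816 = 512 + 256 + 32 + 16 in binary powers of 2.
So 3^816 ≡ 25 · 81 · 99 · 625 ≡ 121 (mod 817).
Since 121 ≠ 1, base 3 is a Fermat witness: 817 is composite.

121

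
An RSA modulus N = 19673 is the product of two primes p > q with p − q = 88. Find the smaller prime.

Since p = q + 88, we have 19673 = q(q + 88), so q² + 88q − 19673 = 0.
Discriminant: 88² + 4·19673 = 7744 + 78692 = 86436; √86436 = 294.
q = (−88 + 294)/2 = 103, and p = q + 88 = 191.
Check: 103 · 191 = 19673.

103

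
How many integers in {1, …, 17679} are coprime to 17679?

11480

Factor: 17679 = 3 · 71 · 83.
φ(17679) = (3−1) · (71−1) · (83−1) = 2 · 70 · 82 = 11480.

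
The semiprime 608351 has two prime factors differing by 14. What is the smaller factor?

Since p = q + 14, we have 608351 = q(q + 14), so q² + 14q − 608351 = 0.
Discriminant: 14² + 4·608351 = 196 + 2433404 = 2433600; √2433600 = 1560.
q = (−14 + 1560)/2 = 773, and p = q + 14 = 787.
Check: 773 · 787 = 608351.

773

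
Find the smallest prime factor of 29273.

29273 is odd.
Digit sum 23, not divisible by 3.
Ends in 3: not divisible by 5.
7: 29273 = 7·4181 + 6
11: 29273 = 11·2661 + 2
13: 29273 = 13·2251 + 10
17: 29273 = 17·1721 + 16
19: 29273 = 19·1540 + 13
23: 29273 = 23·1272 + 17
29: 29273 = 29·1009 + 12
31: 29273 = 31·944 + 9
37: 29273 = 37·791 + 6
41: 29273 = 41·713 + 40
43: 29273 = 43·680 + 33
47: 29273 = 47·622 + 39
53: 29273 = 53·552 + 17
59: 29273 = 59·496 + 9
61: 29273 = 61·479 + 54
67: 29273 = 67·436 + 61
71: 29273 = 71·412 + 21
73: 29273 = 73·401

73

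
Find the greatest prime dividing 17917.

41

17917 = 19 · 943
943 = 23 · 41
41 is prime.
So 17917 = 19 · 23 · 41; the largest prime factor is 41.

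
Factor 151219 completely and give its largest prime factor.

151219 = 37 · 4087
4087 = 61 · 67
67 is prime.
So 151219 = 37 · 61 · 67; the largest prime factor is 67.

67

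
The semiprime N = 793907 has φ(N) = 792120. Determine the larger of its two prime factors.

φ(n) = (p−1)(q−1) = n − (p+q) + 1, so p + q = 793907 − 792120 + 1 = 1788.
p and q are the roots of t² − 1788t + 793907 = 0.
Discriminant: 1788² − 4·793907 = 3196944 − 3175628 = 21316; √21316 = 146.
q = (1788 − 146)/2 = 821, p = (1788 + 146)/2 = 967.
Check: 821 · 967 = 793907.

967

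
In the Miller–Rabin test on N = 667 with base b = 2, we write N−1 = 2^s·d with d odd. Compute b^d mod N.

330

667 − 1 = 666 = 2^1 · 333, so d = 333.
2^1 ≡ 2 (mod 667)
2^2 ≡ 2^2 = 4 ≡ 4 (mod 667)
2^4 ≡ 4^2 = 16 ≡ 16 (mod 667)
2^8 ≡ 16^2 = 256 ≡ 256 (mod 667)
2^16 ≡ 256^2 = 65536 ≡ 170 (mod 667)
2^32 ≡ 170^2 = 28900 ≡ 219 (mod 667)
2^64 ≡ 219^2 = 47961 ≡ 604 (mod 667)
2^128 ≡ 604^2 = 364816 ≡ 634 (mod 667)
2^256 ≡ 634^2 = 401956 ≡ 422 (mod 667)
333 = 256 + 64 + 8 + 4 + 1 in binary powers of 2.
So 2^333 ≡ 422 · 604 · 256 · 16 · 2 ≡ 330 (mod 667).
Squaring chain: 330; never reaches −1, so base 2 is a Miller–Rabin witness that 667 is composite.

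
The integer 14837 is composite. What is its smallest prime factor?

37

14837 is odd.
Digit sum 23, not divisible by 3.
Ends in 7: not divisible by 5.
7: 14837 = 7·2119 + 4
11: 14837 = 11·1348 + 9
13: 14837 = 13·1141 + 4
17: 14837 = 17·872 + 13
19: 14837 = 19·780 + 17
23: 14837 = 23·645 + 2
29: 14837 = 29·511 + 18
31: 14837 = 31·478 + 19
37: 14837 = 37·401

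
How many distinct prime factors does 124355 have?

5

124355 = 5 · 24871
24871 = 7 · 3553
3553 = 11 · 323
323 = 17 · 19
124355 = 5 · 7 · 11 · 17 · 19, which has 5 distinct prime factors.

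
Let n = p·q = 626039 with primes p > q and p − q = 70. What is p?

Since p = q + 70, we have 626039 = q(q + 70), so q² + 70q − 626039 = 0.
Discriminant: 70² + 4·626039 = 4900 + 2504156 = 2509056; √2509056 = 1584.
q = (−70 + 1584)/2 = 757, and p = q + 70 = 827.
Check: 757 · 827 = 626039.

827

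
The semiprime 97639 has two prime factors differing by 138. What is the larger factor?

389

Since p = q + 138, we have 97639 = q(q + 138), so q² + 138q − 97639 = 0.
Discriminant: 138² + 4·97639 = 19044 + 390556 = 409600; √409600 = 640.
q = (−138 + 640)/2 = 251, and p = q + 138 = 389.
Check: 251 · 389 = 97639.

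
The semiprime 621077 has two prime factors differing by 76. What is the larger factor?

Since p = q + 76, we have 621077 = q(q + 76), so q² + 76q − 621077 = 0.
Discriminant: 76² + 4·621077 = 5776 + 2484308 = 2490084; √2490084 = 1578.
q = (−76 + 1578)/2 = 751, and p = q + 76 = 827.
Check: 751 · 827 = 621077.

827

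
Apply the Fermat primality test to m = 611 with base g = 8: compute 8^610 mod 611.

8^1 ≡ 8 (mod 611)
8^2 ≡ 8^2 = 64 ≡ 64 (mod 611)
8^4 ≡ 64^2 = 4096 ≡ 430 (mod 611)
8^8 ≡ 430^2 = 184900 ≡ 378 (mod 611)
8^16 ≡ 378^2 = 142884 ≡ 521 (mod 611)
8^32 ≡ 521^2 = 271441 ≡ 157 (mod 611)
8^64 ≡ 157^2 = 24649 ≡ 209 (mod 611)
8^128 ≡ 209^2 = 43681 ≡ 300 (mod 611)
8^256 ≡ 300^2 = 90000 ≡ 183 (mod 611)
8^512 ≡ 183^2 = 33489 ≡ 495 (mod 611)
610 = 512 + 64 + 32 + 2 in binary powers of 2.
So 8^610 ≡ 495 · 209 · 157 · 64 ≡ 155 (mod 611).
Since 155 ≠ 1, base 8 is a Fermat witness: 611 is composite.

155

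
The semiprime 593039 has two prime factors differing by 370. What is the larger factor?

Since p = q + 370, we have 593039 = q(q + 370), so q² + 370q − 593039 = 0.
Discriminant: 370² + 4·593039 = 136900 + 2372156 = 2509056; √2509056 = 1584.
q = (−370 + 1584)/2 = 607, and p = q + 370 = 977.
Check: 607 · 977 = 593039.

977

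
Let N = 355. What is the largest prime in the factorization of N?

71

355 = 5 · 71
71 is prime.
So 355 = 5 · 71; the largest prime factor is 71.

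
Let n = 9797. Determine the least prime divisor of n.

9797 is odd.
Digit sum 32, not divisible by 3.
Ends in 7: not divisible by 5.
7: 9797 = 7·1399 + 4
11: 9797 = 11·890 + 7
13: 9797 = 13·753 + 8
17: 9797 = 17·576 + 5
19: 9797 = 19·515 + 12
23: 9797 = 23·425 + 22
29: 9797 = 29·337 + 24
31: 9797 = 31·316 + 1
37: 9797 = 37·264 + 29
41: 9797 = 41·238 + 39
43: 9797 = 43·227 + 36
47: 9797 = 47·208 + 21
53: 9797 = 53·184 + 45
59: 9797 = 59·166 + 3
61: 9797 = 61·160 + 37
67: 9797 = 67·146 + 15
71: 9797 = 71·137 + 70
73: 9797 = 73·134 + 15
79: 9797 = 79·124 + 1
83: 9797 = 83·118 + 3
89: 9797 = 89·110 + 7
97: 9797 = 97·101

97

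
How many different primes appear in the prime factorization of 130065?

5

130065 = 3 · 43355
43355 = 5 · 8671
8671 = 13 · 667
667 = 23 · 29
130065 = 3 · 5 · 13 · 23 · 29, which has 5 distinct prime factors.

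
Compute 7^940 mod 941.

7^1 ≡ 7 (mod 941)
7^2 ≡ 7^2 = 49 ≡ 49 (mod 941)
7^4 ≡ 49^2 = 2401 ≡ 519 (mod 941)
7^8 ≡ 519^2 = 269361 ≡ 235 (mod 941)
7^16 ≡ 235^2 = 55225 ≡ 647 (mod 941)
7^32 ≡ 647^2 = 418609 ≡ 805 (mod 941)
7^64 ≡ 805^2 = 648025 ≡ 617 (mod 941)
7^128 ≡ 617^2 = 380689 ≡ 525 (mod 941)
7^256 ≡ 525^2 = 275625 ≡ 853 (mod 941)
7^512 ≡ 853^2 = 727609 ≡ 216 (mod 941)
940 = 512 + 256 + 128 + 32 + 8 + 4 in binary powers of 2.
So 7^940 ≡ 216 · 853 · 525 · 805 · 235 · 519 ≡ 1 (mod 941).
Since the result is 1, base 7 gives no evidence that 941 is composite.

1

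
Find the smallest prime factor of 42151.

61

42151 is odd.
Digit sum 13, not divisible by 3.
Ends in 1: not divisible by 5.
7: 42151 = 7·6021 + 4
11: 42151 = 11·3831 + 10
13: 42151 = 13·3242 + 5
17: 42151 = 17·2479 + 8
19: 42151 = 19·2218 + 9
23: 42151 = 23·1832 + 15
29: 42151 = 29·1453 + 14
31: 42151 = 31·1359 + 22
37: 42151 = 37·1139 + 8
41: 42151 = 41·1028 + 3
43: 42151 = 43·980 + 11
47: 42151 = 47·896 + 39
53: 42151 = 53·795 + 16
59: 42151 = 59·714 + 25
61: 42151 = 61·691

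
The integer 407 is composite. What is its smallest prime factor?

407 is odd.
Digit sum 11, not divisible by 3.
Ends in 7: not divisible by 5.
7: 407 = 7·58 + 1
11: 407 = 11·37

11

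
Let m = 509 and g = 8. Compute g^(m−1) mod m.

1

8^1 ≡ 8 (mod 509)
8^2 ≡ 8^2 = 64 ≡ 64 (mod 509)
8^4 ≡ 64^2 = 4096 ≡ 24 (mod 509)
8^8 ≡ 24^2 = 576 ≡ 67 (mod 509)
8^16 ≡ 67^2 = 4489 ≡ 417 (mod 509)
8^32 ≡ 417^2 = 173889 ≡ 320 (mod 509)
8^64 ≡ 320^2 = 102400 ≡ 91 (mod 509)
8^128 ≡ 91^2 = 8281 ≡ 137 (mod 509)
8^256 ≡ 137^2 = 18769 ≡ 445 (mod 509)
508 = 256 + 128 + 64 + 32 + 16 + 8 + 4 in binary powers of 2.
So 8^508 ≡ 445 · 137 · 91 · 320 · 417 · 67 · 24 ≡ 1 (mod 509).
Since the result is 1, base 8 gives no evidence that 509 is composite.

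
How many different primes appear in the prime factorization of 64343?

64343 = 37^2 · 47
64343 = 37^2 · 47, which has 2 distinct prime factors.

2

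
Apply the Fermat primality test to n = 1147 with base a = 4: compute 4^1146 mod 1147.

1120

4^1 ≡ 4 (mod 1147)
4^2 ≡ 4^2 = 16 ≡ 16 (mod 1147)
4^4 ≡ 16^2 = 256 ≡ 256 (mod 1147)
4^8 ≡ 256^2 = 65536 ≡ 157 (mod 1147)
4^16 ≡ 157^2 = 24649 ≡ 562 (mod 1147)
4^32 ≡ 562^2 = 315844 ≡ 419 (mod 1147)
4^64 ≡ 419^2 = 175561 ≡ 70 (mod 1147)
4^128 ≡ 70^2 = 4900 ≡ 312 (mod 1147)
4^256 ≡ 312^2 = 97344 ≡ 996 (mod 1147)
4^512 ≡ 996^2 = 992016 ≡ 1008 (mod 1147)
4^1024 ≡ 1008^2 = 1016064 ≡ 969 (mod 1147)
1146 = 1024 + 64 + 32 + 16 + 8 + 2 in binary powers of 2.
So 4^1146 ≡ 969 · 70 · 419 · 562 · 157 · 16 ≡ 1120 (mod 1147).
Since 1120 ≠ 1, base 4 is a Fermat witness: 1147 is composite.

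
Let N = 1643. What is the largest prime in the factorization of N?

1643 = 31 · 53
53 is prime.
So 1643 = 31 · 53; the largest prime factor is 53.

53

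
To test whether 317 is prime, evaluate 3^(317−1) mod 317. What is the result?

3^1 ≡ 3 (mod 317)
3^2 ≡ 3^2 = 9 ≡ 9 (mod 317)
3^4 ≡ 9^2 = 81 ≡ 81 (mod 317)
3^8 ≡ 81^2 = 6561 ≡ 221 (mod 317)
3^16 ≡ 221^2 = 48841 ≡ 23 (mod 317)
3^32 ≡ 23^2 = 529 ≡ 212 (mod 317)
3^64 ≡ 212^2 = 44944 ≡ 247 (mod 317)
3^128 ≡ 247^2 = 61009 ≡ 145 (mod 317)
3^256 ≡ 145^2 = 21025 ≡ 103 (mod 317)
316 = 256 + 32 + 16 + 8 + 4 in binary powers of 2.
So 3^316 ≡ 103 · 212 · 23 · 221 · 81 ≡ 1 (mod 317).
Since the result is 1, base 3 gives no evidence that 317 is composite.

1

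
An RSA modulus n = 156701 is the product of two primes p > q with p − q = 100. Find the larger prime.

Since p = q + 100, we have 156701 = q(q + 100), so q² + 100q − 156701 = 0.
Discriminant: 100² + 4·156701 = 10000 + 626804 = 636804; √636804 = 798.
q = (−100 + 798)/2 = 349, and p = q + 100 = 449.
Check: 349 · 449 = 156701.

449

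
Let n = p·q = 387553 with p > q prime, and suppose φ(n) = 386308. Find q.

599

φ(n) = (p−1)(q−1) = n − (p+q) + 1, so p + q = 387553 − 386308 + 1 = 1246.
p and q are the roots of t² − 1246t + 387553 = 0.
Discriminant: 1246² − 4·387553 = 1552516 − 1550212 = 2304; √2304 = 48.
q = (1246 − 48)/2 = 599, p = (1246 + 48)/2 = 647.
Check: 599 · 647 = 387553.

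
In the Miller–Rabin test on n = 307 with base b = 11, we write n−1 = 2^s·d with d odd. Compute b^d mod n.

1

307 − 1 = 306 = 2^1 · 153, so d = 153.
11^1 ≡ 11 (mod 307)
11^2 ≡ 11^2 = 121 ≡ 121 (mod 307)
11^4 ≡ 121^2 = 14641 ≡ 212 (mod 307)
11^8 ≡ 212^2 = 44944 ≡ 122 (mod 307)
11^16 ≡ 122^2 = 14884 ≡ 148 (mod 307)
11^32 ≡ 148^2 = 21904 ≡ 107 (mod 307)
11^64 ≡ 107^2 = 11449 ≡ 90 (mod 307)
11^128 ≡ 90^2 = 8100 ≡ 118 (mod 307)
153 = 128 + 16 + 8 + 1 in binary powers of 2.
So 11^153 ≡ 118 · 148 · 122 · 11 ≡ 1 (mod 307).
Since 11^d ≡ 1 (mod 307), base 11 does not prove 307 composite.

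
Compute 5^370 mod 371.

149

5^1 ≡ 5 (mod 371)
5^2 ≡ 5^2 = 25 ≡ 25 (mod 371)
5^4 ≡ 25^2 = 625 ≡ 254 (mod 371)
5^8 ≡ 254^2 = 64516 ≡ 333 (mod 371)
5^16 ≡ 333^2 = 110889 ≡ 331 (mod 371)
5^32 ≡ 331^2 = 109561 ≡ 116 (mod 371)
5^64 ≡ 116^2 = 13456 ≡ 100 (mod 371)
5^128 ≡ 100^2 = 10000 ≡ 354 (mod 371)
5^256 ≡ 354^2 = 125316 ≡ 289 (mod 371)
370 = 256 + 64 + 32 + 16 + 2 in binary powers of 2.
So 5^370 ≡ 289 · 100 · 116 · 331 · 25 ≡ 149 (mod 371).
Since 149 ≠ 1, base 5 is a Fermat witness: 371 is composite.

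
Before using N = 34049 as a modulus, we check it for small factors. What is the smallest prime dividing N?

34049 is odd.
Digit sum 20, not divisible by 3.
Ends in 9: not divisible by 5.
7: 34049 = 7·4864 + 1
11: 34049 = 11·3095 + 4
13: 34049 = 13·2619 + 2
17: 34049 = 17·2002 + 15
19: 34049 = 19·1792 + 1
23: 34049 = 23·1480 + 9
29: 34049 = 29·1174 + 3
31: 34049 = 31·1098 + 11
37: 34049 = 37·920 + 9
41: 34049 = 41·830 + 19
43: 34049 = 43·791 + 36
47: 34049 = 47·724 + 21
53: 34049 = 53·642 + 23
59: 34049 = 59·577 + 6
61: 34049 = 61·558 + 11
67: 34049 = 67·508 + 13
71: 34049 = 71·479 + 40
73: 34049 = 73·466 + 31
79: 34049 = 79·431

79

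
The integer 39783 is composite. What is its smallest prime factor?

39783 is odd.
Digit sum 30, divisible by 3.

3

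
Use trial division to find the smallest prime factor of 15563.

79

15563 is odd.
Digit sum 20, not divisible by 3.
Ends in 3: not divisible by 5.
7: 15563 = 7·2223 + 2
11: 15563 = 11·1414 + 9
13: 15563 = 13·1197 + 2
17: 15563 = 17·915 + 8
19: 15563 = 19·819 + 2
23: 15563 = 23·676 + 15
29: 15563 = 29·536 + 19
31: 15563 = 31·502 + 1
37: 15563 = 37·420 + 23
41: 15563 = 41·379 + 24
43: 15563 = 43·361 + 40
47: 15563 = 47·331 + 6
53: 15563 = 53·293 + 34
59: 15563 = 59·263 + 46
61: 15563 = 61·255 + 8
67: 15563 = 67·232 + 19
71: 15563 = 71·219 + 14
73: 15563 = 73·213 + 14
79: 15563 = 79·197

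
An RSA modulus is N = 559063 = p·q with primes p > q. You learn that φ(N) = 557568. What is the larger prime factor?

φ(n) = (p−1)(q−1) = n − (p+q) + 1, so p + q = 559063 − 557568 + 1 = 1496.
p and q are the roots of t² − 1496t + 559063 = 0.
Discriminant: 1496² − 4·559063 = 2238016 − 2236252 = 1764; √1764 = 42.
q = (1496 − 42)/2 = 727, p = (1496 + 42)/2 = 769.
Check: 727 · 769 = 559063.

769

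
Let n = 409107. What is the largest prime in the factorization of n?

83

409107 = 3 · 136369
136369 = 31 · 4399
4399 = 53 · 83
83 is prime.
So 409107 = 3 · 31 · 53 · 83; the largest prime factor is 83.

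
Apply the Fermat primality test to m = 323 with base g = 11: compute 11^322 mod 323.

87

11^1 ≡ 11 (mod 323)
11^2 ≡ 11^2 = 121 ≡ 121 (mod 323)
11^4 ≡ 121^2 = 14641 ≡ 106 (mod 323)
11^8 ≡ 106^2 = 11236 ≡ 254 (mod 323)
11^16 ≡ 254^2 = 64516 ≡ 239 (mod 323)
11^32 ≡ 239^2 = 57121 ≡ 273 (mod 323)
11^64 ≡ 273^2 = 74529 ≡ 239 (mod 323)
11^128 ≡ 239^2 = 57121 ≡ 273 (mod 323)
11^256 ≡ 273^2 = 74529 ≡ 239 (mod 323)
322 = 256 + 64 + 2 in binary powers of 2.
So 11^322 ≡ 239 · 239 · 121 ≡ 87 (mod 323).
Since 87 ≠ 1, base 11 is a Fermat witness: 323 is composite.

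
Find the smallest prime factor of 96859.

7

96859 is odd.
Digit sum 37, not divisible by 3.
Ends in 9: not divisible by 5.
7: 96859 = 7·13837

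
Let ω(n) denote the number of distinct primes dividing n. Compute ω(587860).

6

587860 = 2^2 · 146965
146965 = 5 · 29393
29393 = 7 · 4199
4199 = 13 · 323
323 = 17 · 19
587860 = 2^2 · 5 · 7 · 13 · 17 · 19, which has 6 distinct prime factors.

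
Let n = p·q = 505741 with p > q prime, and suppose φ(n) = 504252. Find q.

523

φ(n) = (p−1)(q−1) = n − (p+q) + 1, so p + q = 505741 − 504252 + 1 = 1490.
p and q are the roots of t² − 1490t + 505741 = 0.
Discriminant: 1490² − 4·505741 = 2220100 − 2022964 = 197136; √197136 = 444.
q = (1490 − 444)/2 = 523, p = (1490 + 444)/2 = 967.
Check: 523 · 967 = 505741.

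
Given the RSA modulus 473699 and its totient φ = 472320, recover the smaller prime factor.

φ(n) = (p−1)(q−1) = n − (p+q) + 1, so p + q = 473699 − 472320 + 1 = 1380.
p and q are the roots of t² − 1380t + 473699 = 0.
Discriminant: 1380² − 4·473699 = 1904400 − 1894796 = 9604; √9604 = 98.
q = (1380 − 98)/2 = 641, p = (1380 + 98)/2 = 739.
Check: 641 · 739 = 473699.

641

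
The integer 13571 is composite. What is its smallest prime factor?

13571 is odd.
Digit sum 17, not divisible by 3.
Ends in 1: not divisible by 5.
7: 13571 = 7·1938 + 5
11: 13571 = 11·1233 + 8
13: 13571 = 13·1043 + 12
17: 13571 = 17·798 + 5
19: 13571 = 19·714 + 5
23: 13571 = 23·590 + 1
29: 13571 = 29·467 + 28
31: 13571 = 31·437 + 24
37: 13571 = 37·366 + 29
41: 13571 = 41·331

41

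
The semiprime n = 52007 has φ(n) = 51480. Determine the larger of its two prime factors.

397

φ(n) = (p−1)(q−1) = n − (p+q) + 1, so p + q = 52007 − 51480 + 1 = 528.
p and q are the roots of t² − 528t + 52007 = 0.
Discriminant: 528² − 4·52007 = 278784 − 208028 = 70756; √70756 = 266.
q = (528 − 266)/2 = 131, p = (528 + 266)/2 = 397.
Check: 131 · 397 = 52007.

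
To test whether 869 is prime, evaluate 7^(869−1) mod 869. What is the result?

7^1 ≡ 7 (mod 869)
7^2 ≡ 7^2 = 49 ≡ 49 (mod 869)
7^4 ≡ 49^2 = 2401 ≡ 663 (mod 869)
7^8 ≡ 663^2 = 439569 ≡ 724 (mod 869)
7^16 ≡ 724^2 = 524176 ≡ 169 (mod 869)
7^32 ≡ 169^2 = 28561 ≡ 753 (mod 869)
7^64 ≡ 753^2 = 567009 ≡ 421 (mod 869)
7^128 ≡ 421^2 = 177241 ≡ 834 (mod 869)
7^256 ≡ 834^2 = 695556 ≡ 356 (mod 869)
7^512 ≡ 356^2 = 126736 ≡ 731 (mod 869)
868 = 512 + 256 + 64 + 32 + 4 in binary powers of 2.
So 7^868 ≡ 731 · 356 · 421 · 753 · 663 ≡ 163 (mod 869).
Since 163 ≠ 1, base 7 is a Fermat witness: 869 is composite.

163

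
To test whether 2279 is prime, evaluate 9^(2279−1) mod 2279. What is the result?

702

9^1 ≡ 9 (mod 2279)
9^2 ≡ 9^2 = 81 ≡ 81 (mod 2279)
9^4 ≡ 81^2 = 6561 ≡ 2003 (mod 2279)
9^8 ≡ 2003^2 = 4012009 ≡ 969 (mod 2279)
9^16 ≡ 969^2 = 938961 ≡ 13 (mod 2279)
9^32 ≡ 13^2 = 169 ≡ 169 (mod 2279)
9^64 ≡ 169^2 = 28561 ≡ 1213 (mod 2279)
9^128 ≡ 1213^2 = 1471369 ≡ 1414 (mod 2279)
9^256 ≡ 1414^2 = 1999396 ≡ 713 (mod 2279)
9^512 ≡ 713^2 = 508369 ≡ 152 (mod 2279)
9^1024 ≡ 152^2 = 23104 ≡ 314 (mod 2279)
9^2048 ≡ 314^2 = 98596 ≡ 599 (mod 2279)
2278 = 2048 + 128 + 64 + 32 + 4 + 2 in binary powers of 2.
So 9^2278 ≡ 599 · 1414 · 1213 · 169 · 2003 · 81 ≡ 702 (mod 2279).
Since 702 ≠ 1, base 9 is a Fermat witness: 2279 is composite.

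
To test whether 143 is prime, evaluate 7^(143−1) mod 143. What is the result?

82

7^1 ≡ 7 (mod 143)
7^2 ≡ 7^2 = 49 ≡ 49 (mod 143)
7^4 ≡ 49^2 = 2401 ≡ 113 (mod 143)
7^8 ≡ 113^2 = 12769 ≡ 42 (mod 143)
7^16 ≡ 42^2 = 1764 ≡ 48 (mod 143)
7^32 ≡ 48^2 = 2304 ≡ 16 (mod 143)
7^64 ≡ 16^2 = 256 ≡ 113 (mod 143)
7^128 ≡ 113^2 = 12769 ≡ 42 (mod 143)
142 = 128 + 8 + 4 + 2 in binary powers of 2.
So 7^142 ≡ 42 · 42 · 113 · 49 ≡ 82 (mod 143).
Since 82 ≠ 1, base 7 is a Fermat witness: 143 is composite.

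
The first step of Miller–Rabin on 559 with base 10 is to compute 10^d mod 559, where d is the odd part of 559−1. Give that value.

207

559 − 1 = 558 = 2^1 · 279, so d = 279.
10^1 ≡ 10 (mod 559)
10^2 ≡ 10^2 = 100 ≡ 100 (mod 559)
10^4 ≡ 100^2 = 10000 ≡ 497 (mod 559)
10^8 ≡ 497^2 = 247009 ≡ 490 (mod 559)
10^16 ≡ 490^2 = 240100 ≡ 289 (mod 559)
10^32 ≡ 289^2 = 83521 ≡ 230 (mod 559)
10^64 ≡ 230^2 = 52900 ≡ 354 (mod 559)
10^128 ≡ 354^2 = 125316 ≡ 100 (mod 559)
10^256 ≡ 100^2 = 10000 ≡ 497 (mod 559)
279 = 256 + 16 + 4 + 2 + 1 in binary powers of 2.
So 10^279 ≡ 497 · 289 · 497 · 100 · 10 ≡ 207 (mod 559).
Squaring chain: 207; never reaches −1, so base 10 is a Miller–Rabin witness that 559 is composite.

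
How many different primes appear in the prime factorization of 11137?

3

11137 = 7 · 1591
1591 = 37 · 43
11137 = 7 · 37 · 43, which has 3 distinct prime factors.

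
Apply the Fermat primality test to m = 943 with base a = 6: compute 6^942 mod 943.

6^1 ≡ 6 (mod 943)
6^2 ≡ 6^2 = 36 ≡ 36 (mod 943)
6^4 ≡ 36^2 = 1296 ≡ 353 (mod 943)
6^8 ≡ 353^2 = 124609 ≡ 133 (mod 943)
6^16 ≡ 133^2 = 17689 ≡ 715 (mod 943)
6^32 ≡ 715^2 = 511225 ≡ 119 (mod 943)
6^64 ≡ 119^2 = 14161 ≡ 16 (mod 943)
6^128 ≡ 16^2 = 256 ≡ 256 (mod 943)
6^256 ≡ 256^2 = 65536 ≡ 469 (mod 943)
6^512 ≡ 469^2 = 219961 ≡ 242 (mod 943)
942 = 512 + 256 + 128 + 32 + 8 + 4 + 2 in binary powers of 2.
So 6^942 ≡ 242 · 469 · 256 · 119 · 133 · 353 · 36 ≡ 210 (mod 943).
Since 210 ≠ 1, base 6 is a Fermat witness: 943 is composite.

210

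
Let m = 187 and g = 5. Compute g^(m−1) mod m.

60

5^1 ≡ 5 (mod 187)
5^2 ≡ 5^2 = 25 ≡ 25 (mod 187)
5^4 ≡ 25^2 = 625 ≡ 64 (mod 187)
5^8 ≡ 64^2 = 4096 ≡ 169 (mod 187)
5^16 ≡ 169^2 = 28561 ≡ 137 (mod 187)
5^32 ≡ 137^2 = 18769 ≡ 69 (mod 187)
5^64 ≡ 69^2 = 4761 ≡ 86 (mod 187)
5^128 ≡ 86^2 = 7396 ≡ 103 (mod 187)
186 = 128 + 32 + 16 + 8 + 2 in binary powers of 2.
So 5^186 ≡ 103 · 69 · 137 · 169 · 25 ≡ 60 (mod 187).
Since 60 ≠ 1, base 5 is a Fermat witness: 187 is composite.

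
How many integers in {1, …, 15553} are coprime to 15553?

Factor: 15553 = 103 · 151.
φ(15553) = (103−1) · (151−1) = 102 · 150 = 15300.

15300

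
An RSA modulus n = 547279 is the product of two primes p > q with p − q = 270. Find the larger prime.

Since p = q + 270, we have 547279 = q(q + 270), so q² + 270q − 547279 = 0.
Discriminant: 270² + 4·547279 = 72900 + 2189116 = 2262016; √2262016 = 1504.
q = (−270 + 1504)/2 = 617, and p = q + 270 = 887.
Check: 617 · 887 = 547279.

887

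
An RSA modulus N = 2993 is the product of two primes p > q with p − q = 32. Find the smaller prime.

41

Since p = q + 32, we have 2993 = q(q + 32), so q² + 32q − 2993 = 0.
Discriminant: 32² + 4·2993 = 1024 + 11972 = 12996; √12996 = 114.
q = (−32 + 114)/2 = 41, and p = q + 32 = 73.
Check: 41 · 73 = 2993.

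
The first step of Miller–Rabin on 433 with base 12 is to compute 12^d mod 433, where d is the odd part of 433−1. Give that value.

433 − 1 = 432 = 2^4 · 27, so d = 27.
12^1 ≡ 12 (mod 433)
12^2 ≡ 12^2 = 144 ≡ 144 (mod 433)
12^4 ≡ 144^2 = 20736 ≡ 385 (mod 433)
12^8 ≡ 385^2 = 148225 ≡ 139 (mod 433)
12^16 ≡ 139^2 = 19321 ≡ 269 (mod 433)
27 = 16 + 8 + 2 + 1 in binary powers of 2.
So 12^27 ≡ 269 · 139 · 144 · 12 ≡ 254 (mod 433).
Squaring chain: 254 → 432 → 1 → 1; reaches −1, so base 12 does not prove 433 composite.

254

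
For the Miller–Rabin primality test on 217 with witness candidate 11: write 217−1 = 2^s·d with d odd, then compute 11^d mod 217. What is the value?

15

217 − 1 = 216 = 2^3 · 27, so d = 27.
11^1 ≡ 11 (mod 217)
11^2 ≡ 11^2 = 121 ≡ 121 (mod 217)
11^4 ≡ 121^2 = 14641 ≡ 102 (mod 217)
11^8 ≡ 102^2 = 10404 ≡ 205 (mod 217)
11^16 ≡ 205^2 = 42025 ≡ 144 (mod 217)
27 = 16 + 8 + 2 + 1 in binary powers of 2.
So 11^27 ≡ 144 · 205 · 121 · 11 ≡ 15 (mod 217).
Squaring chain: 15 → 8 → 64; never reaches −1, so base 11 is a Miller–Rabin witness that 217 is composite.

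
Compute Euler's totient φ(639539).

614376

Factor: 639539 = 43 · 107 · 139.
φ(639539) = (43−1) · (107−1) · (139−1) = 42 · 106 · 138 = 614376.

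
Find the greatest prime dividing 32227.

67

32227 = 13 · 2479
2479 = 37 · 67
67 is prime.
So 32227 = 13 · 37 · 67; the largest prime factor is 67.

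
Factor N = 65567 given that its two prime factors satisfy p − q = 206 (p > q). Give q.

173

Since p = q + 206, we have 65567 = q(q + 206), so q² + 206q − 65567 = 0.
Discriminant: 206² + 4·65567 = 42436 + 262268 = 304704; √304704 = 552.
q = (−206 + 552)/2 = 173, and p = q + 206 = 379.
Check: 173 · 379 = 65567.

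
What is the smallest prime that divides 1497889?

1497889 is odd.
Digit sum 46, not divisible by 3.
Ends in 9: not divisible by 5.
7: 1497889 = 7·213984 + 1
11: 1497889 = 11·136171 + 8
13: 1497889 = 13·115222 + 3
17: 1497889 = 17·88111 + 2
19: 1497889 = 19·78836 + 5
23: 1497889 = 23·65125 + 14
29: 1497889 = 29·51651 + 10
31: 1497889 = 31·48319

31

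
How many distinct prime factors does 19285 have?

19285 = 5 · 3857
3857 = 7 · 551
551 = 19 · 29
19285 = 5 · 7 · 19 · 29, which has 4 distinct prime factors.

4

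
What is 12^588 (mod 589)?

39

12^1 ≡ 12 (mod 589)
12^2 ≡ 12^2 = 144 ≡ 144 (mod 589)
12^4 ≡ 144^2 = 20736 ≡ 121 (mod 589)
12^8 ≡ 121^2 = 14641 ≡ 505 (mod 589)
12^16 ≡ 505^2 = 255025 ≡ 577 (mod 589)
12^32 ≡ 577^2 = 332929 ≡ 144 (mod 589)
12^64 ≡ 144^2 = 20736 ≡ 121 (mod 589)
12^128 ≡ 121^2 = 14641 ≡ 505 (mod 589)
12^256 ≡ 505^2 = 255025 ≡ 577 (mod 589)
12^512 ≡ 577^2 = 332929 ≡ 144 (mod 589)
588 = 512 + 64 + 8 + 4 in binary powers of 2.
So 12^588 ≡ 144 · 121 · 505 · 121 ≡ 39 (mod 589).
Since 39 ≠ 1, base 12 is a Fermat witness: 589 is composite.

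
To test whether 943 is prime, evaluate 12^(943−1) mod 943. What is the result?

12^1 ≡ 12 (mod 943)
12^2 ≡ 12^2 = 144 ≡ 144 (mod 943)
12^4 ≡ 144^2 = 20736 ≡ 933 (mod 943)
12^8 ≡ 933^2 = 870489 ≡ 100 (mod 943)
12^16 ≡ 100^2 = 10000 ≡ 570 (mod 943)
12^32 ≡ 570^2 = 324900 ≡ 508 (mod 943)
12^64 ≡ 508^2 = 258064 ≡ 625 (mod 943)
12^128 ≡ 625^2 = 390625 ≡ 223 (mod 943)
12^256 ≡ 223^2 = 49729 ≡ 693 (mod 943)
12^512 ≡ 693^2 = 480249 ≡ 262 (mod 943)
942 = 512 + 256 + 128 + 32 + 8 + 4 + 2 in binary powers of 2.
So 12^942 ≡ 262 · 693 · 223 · 508 · 100 · 933 · 144 ≡ 430 (mod 943).
Since 430 ≠ 1, base 12 is a Fermat witness: 943 is composite.

430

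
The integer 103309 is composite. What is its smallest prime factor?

17

103309 is odd.
Digit sum 16, not divisible by 3.
Ends in 9: not divisible by 5.
7: 103309 = 7·14758 + 3
11: 103309 = 11·9391 + 8
13: 103309 = 13·7946 + 11
17: 103309 = 17·6077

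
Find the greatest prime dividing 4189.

71

4189 = 59 · 71
71 is prime.
So 4189 = 59 · 71; the largest prime factor is 71.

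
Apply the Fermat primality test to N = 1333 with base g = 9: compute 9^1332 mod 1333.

9^1 ≡ 9 (mod 1333)
9^2 ≡ 9^2 = 81 ≡ 81 (mod 1333)
9^4 ≡ 81^2 = 6561 ≡ 1229 (mod 1333)
9^8 ≡ 1229^2 = 1510441 ≡ 152 (mod 1333)
9^16 ≡ 152^2 = 23104 ≡ 443 (mod 1333)
9^32 ≡ 443^2 = 196249 ≡ 298 (mod 1333)
9^64 ≡ 298^2 = 88804 ≡ 826 (mod 1333)
9^128 ≡ 826^2 = 682276 ≡ 1113 (mod 1333)
9^256 ≡ 1113^2 = 1238769 ≡ 412 (mod 1333)
9^512 ≡ 412^2 = 169744 ≡ 453 (mod 1333)
9^1024 ≡ 453^2 = 205209 ≡ 1260 (mod 1333)
1332 = 1024 + 256 + 32 + 16 + 4 in binary powers of 2.
So 9^1332 ≡ 1260 · 412 · 298 · 443 · 1229 ≡ 250 (mod 1333).
Since 250 ≠ 1, base 9 is a Fermat witness: 1333 is composite.

250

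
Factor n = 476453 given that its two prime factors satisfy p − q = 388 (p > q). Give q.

Since p = q + 388, we have 476453 = q(q + 388), so q² + 388q − 476453 = 0.
Discriminant: 388² + 4·476453 = 150544 + 1905812 = 2056356; √2056356 = 1434.
q = (−388 + 1434)/2 = 523, and p = q + 388 = 911.
Check: 523 · 911 = 476453.

523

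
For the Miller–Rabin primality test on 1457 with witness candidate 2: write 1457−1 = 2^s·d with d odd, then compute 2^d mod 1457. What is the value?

870

1457 − 1 = 1456 = 2^4 · 91, so d = 91.
2^1 ≡ 2 (mod 1457)
2^2 ≡ 2^2 = 4 ≡ 4 (mod 1457)
2^4 ≡ 4^2 = 16 ≡ 16 (mod 1457)
2^8 ≡ 16^2 = 256 ≡ 256 (mod 1457)
2^16 ≡ 256^2 = 65536 ≡ 1428 (mod 1457)
2^32 ≡ 1428^2 = 2039184 ≡ 841 (mod 1457)
2^64 ≡ 841^2 = 707281 ≡ 636 (mod 1457)
91 = 64 + 16 + 8 + 2 + 1 in binary powers of 2.
So 2^91 ≡ 636 · 1428 · 256 · 4 · 2 ≡ 870 (mod 1457).
Squaring chain: 870 → 717 → 1225 → 1372; never reaches −1, so base 2 is a Miller–Rabin witness that 1457 is composite.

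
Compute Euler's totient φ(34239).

22400

Factor: 34239 = 3 · 101 · 113.
φ(34239) = (3−1) · (101−1) · (113−1) = 2 · 100 · 112 = 22400.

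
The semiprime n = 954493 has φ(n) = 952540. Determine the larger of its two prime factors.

φ(n) = (p−1)(q−1) = n − (p+q) + 1, so p + q = 954493 − 952540 + 1 = 1954.
p and q are the roots of t² − 1954t + 954493 = 0.
Discriminant: 1954² − 4·954493 = 3818116 − 3817972 = 144; √144 = 12.
q = (1954 − 12)/2 = 971, p = (1954 + 12)/2 = 983.
Check: 971 · 983 = 954493.

983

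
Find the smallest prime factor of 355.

5

355 is odd.
Digit sum 13, not divisible by 3.
Ends in 5: divisible by 5.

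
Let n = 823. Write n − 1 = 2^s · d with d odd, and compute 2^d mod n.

1

823 − 1 = 822 = 2^1 · 411, so d = 411.
2^1 ≡ 2 (mod 823)
2^2 ≡ 2^2 = 4 ≡ 4 (mod 823)
2^4 ≡ 4^2 = 16 ≡ 16 (mod 823)
2^8 ≡ 16^2 = 256 ≡ 256 (mod 823)
2^16 ≡ 256^2 = 65536 ≡ 519 (mod 823)
2^32 ≡ 519^2 = 269361 ≡ 240 (mod 823)
2^64 ≡ 240^2 = 57600 ≡ 813 (mod 823)
2^128 ≡ 813^2 = 660969 ≡ 100 (mod 823)
2^256 ≡ 100^2 = 10000 ≡ 124 (mod 823)
411 = 256 + 128 + 16 + 8 + 2 + 1 in binary powers of 2.
So 2^411 ≡ 124 · 100 · 519 · 256 · 4 · 2 ≡ 1 (mod 823).
Since 2^d ≡ 1 (mod 823), base 2 does not prove 823 composite.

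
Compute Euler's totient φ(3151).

2992

Factor: 3151 = 23 · 137.
φ(3151) = (23−1) · (137−1) = 22 · 136 = 2992.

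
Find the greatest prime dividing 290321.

290321 = 41 · 7081
7081 = 73 · 97
97 is prime.
So 290321 = 41 · 73 · 97; the largest prime factor is 97.

97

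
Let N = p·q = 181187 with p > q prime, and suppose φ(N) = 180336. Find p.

443

φ(n) = (p−1)(q−1) = n − (p+q) + 1, so p + q = 181187 − 180336 + 1 = 852.
p and q are the roots of t² − 852t + 181187 = 0.
Discriminant: 852² − 4·181187 = 725904 − 724748 = 1156; √1156 = 34.
q = (852 − 34)/2 = 409, p = (852 + 34)/2 = 443.
Check: 409 · 443 = 181187.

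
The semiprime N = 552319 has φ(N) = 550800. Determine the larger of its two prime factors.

φ(n) = (p−1)(q−1) = n − (p+q) + 1, so p + q = 552319 − 550800 + 1 = 1520.
p and q are the roots of t² − 1520t + 552319 = 0.
Discriminant: 1520² − 4·552319 = 2310400 − 2209276 = 101124; √101124 = 318.
q = (1520 − 318)/2 = 601, p = (1520 + 318)/2 = 919.
Check: 601 · 919 = 552319.

919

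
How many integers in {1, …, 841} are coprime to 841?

Factor: 841 = 29^2.
φ(841) = 29^1·(29−1) = 812.

812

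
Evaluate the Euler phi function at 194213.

181440

Factor: 194213 = 29 · 37 · 181.
φ(194213) = (29−1) · (37−1) · (181−1) = 28 · 36 · 180 = 181440.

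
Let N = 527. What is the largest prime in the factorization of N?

527 = 17 · 31
31 is prime.
So 527 = 17 · 31; the largest prime factor is 31.

31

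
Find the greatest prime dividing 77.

77 = 7 · 11
11 is prime.
So 77 = 7 · 11; the largest prime factor is 11.

11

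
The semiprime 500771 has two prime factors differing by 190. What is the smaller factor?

Since p = q + 190, we have 500771 = q(q + 190), so q² + 190q − 500771 = 0.
Discriminant: 190² + 4·500771 = 36100 + 2003084 = 2039184; √2039184 = 1428.
q = (−190 + 1428)/2 = 619, and p = q + 190 = 809.
Check: 619 · 809 = 500771.

619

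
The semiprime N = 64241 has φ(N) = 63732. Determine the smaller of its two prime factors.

227

φ(n) = (p−1)(q−1) = n − (p+q) + 1, so p + q = 64241 − 63732 + 1 = 510.
p and q are the roots of t² − 510t + 64241 = 0.
Discriminant: 510² − 4·64241 = 260100 − 256964 = 3136; √3136 = 56.
q = (510 − 56)/2 = 227, p = (510 + 56)/2 = 283.
Check: 227 · 283 = 64241.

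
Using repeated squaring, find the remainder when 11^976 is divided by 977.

1

11^1 ≡ 11 (mod 977)
11^2 ≡ 11^2 = 121 ≡ 121 (mod 977)
11^4 ≡ 121^2 = 14641 ≡ 963 (mod 977)
11^8 ≡ 963^2 = 927369 ≡ 196 (mod 977)
11^16 ≡ 196^2 = 38416 ≡ 313 (mod 977)
11^32 ≡ 313^2 = 97969 ≡ 269 (mod 977)
11^64 ≡ 269^2 = 72361 ≡ 63 (mod 977)
11^128 ≡ 63^2 = 3969 ≡ 61 (mod 977)
11^256 ≡ 61^2 = 3721 ≡ 790 (mod 977)
11^512 ≡ 790^2 = 624100 ≡ 774 (mod 977)
976 = 512 + 256 + 128 + 64 + 16 in binary powers of 2.
So 11^976 ≡ 774 · 790 · 61 · 63 · 313 ≡ 1 (mod 977).
Since the result is 1, base 11 gives no evidence that 977 is composite.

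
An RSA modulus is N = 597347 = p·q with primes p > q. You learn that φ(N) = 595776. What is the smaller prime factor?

φ(n) = (p−1)(q−1) = n − (p+q) + 1, so p + q = 597347 − 595776 + 1 = 1572.
p and q are the roots of t² − 1572t + 597347 = 0.
Discriminant: 1572² − 4·597347 = 2471184 − 2389388 = 81796; √81796 = 286.
q = (1572 − 286)/2 = 643, p = (1572 + 286)/2 = 929.
Check: 643 · 929 = 597347.

643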